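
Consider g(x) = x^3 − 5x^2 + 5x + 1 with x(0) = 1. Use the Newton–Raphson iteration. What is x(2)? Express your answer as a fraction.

g'(x) = 3x^2 − 10x + 5.
g(1) = 2, g'(1) = −2, so x(1) = 1 − 2/(−2) = 2.
g(2) = −1, g'(2) = −3, so x(2) = 2 − (−1)/(−3) = 5/3.

5/3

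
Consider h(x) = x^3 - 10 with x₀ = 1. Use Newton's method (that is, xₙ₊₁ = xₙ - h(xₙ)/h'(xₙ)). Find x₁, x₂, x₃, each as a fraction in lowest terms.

h'(x) = 3x^2.
h(1) = -9, h'(1) = 3, so x₁ = 1 - (-9)/3 = 4.
h(4) = 54, h'(4) = 48, so x₂ = 4 - 54/48 = 23/8.
h(23/8) = 7047/512, h'(23/8) = 1587/64, so x₃ = (23/8) - (7047/512)/(1587/64) = 4909/2116.

x₁ = 4, x₂ = 23/8, x₃ = 4909/2116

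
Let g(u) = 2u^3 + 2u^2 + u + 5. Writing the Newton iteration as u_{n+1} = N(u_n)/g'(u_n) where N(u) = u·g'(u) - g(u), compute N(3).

121

g'(u) = 6u^2 + 4u + 1.
N(u) = u·g'(u) - g(u) = u·(6u^2 + 4u + 1) - (2u^3 + 2u^2 + u + 5) = 4u^3 + 2u^2 - 5.
N(3) = 121.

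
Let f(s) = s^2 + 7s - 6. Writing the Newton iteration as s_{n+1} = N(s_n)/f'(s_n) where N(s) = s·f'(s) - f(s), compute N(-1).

f'(s) = 2s + 7.
N(s) = s·f'(s) - f(s) = s·(2s + 7) - (s^2 + 7s - 6) = s^2 + 6.
N(-1) = 7.

7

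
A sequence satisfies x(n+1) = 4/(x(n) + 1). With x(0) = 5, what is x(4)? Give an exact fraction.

x(1) = 4/(5 + 1) = 2/3.
x(2) = 4/(2/3 + 1) = 12/5.
x(3) = 4/(12/5 + 1) = 20/17.
x(4) = 4/(20/17 + 1) = 68/37.

68/37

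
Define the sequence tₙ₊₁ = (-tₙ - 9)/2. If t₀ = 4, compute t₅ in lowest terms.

t₁ = (-4 - 9)/2 = -13/2.
t₂ = (-(-13/2) - 9)/2 = -5/4.
t₃ = (-(-5/4) - 9)/2 = -31/8.
t₄ = (-(-31/8) - 9)/2 = -41/16.
t₅ = (-(-41/16) - 9)/2 = -103/32.

-103/32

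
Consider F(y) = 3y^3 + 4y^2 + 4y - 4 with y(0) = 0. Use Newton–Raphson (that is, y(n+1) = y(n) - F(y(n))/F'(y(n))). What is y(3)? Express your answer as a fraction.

17/30

F'(y) = 9y^2 + 8y + 4.
F(0) = -4, F'(0) = 4, so y(1) = 0 - (-4)/4 = 1.
F(1) = 7, F'(1) = 21, so y(2) = 1 - 7/21 = 2/3.
F(2/3) = 4/3, F'(2/3) = 40/3, so y(3) = (2/3) - (4/3)/(40/3) = 17/30.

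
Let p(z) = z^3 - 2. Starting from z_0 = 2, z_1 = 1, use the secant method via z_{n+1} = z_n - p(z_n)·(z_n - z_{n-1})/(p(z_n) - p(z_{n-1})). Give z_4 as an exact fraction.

1303035/1036622

p(2) = 6, p(1) = -1. z_2 = 1 - (-1)·(1 - 2)/((-1) - 6) = 8/7.
p(1) = -1, p(8/7) = -174/343. z_3 = (8/7) - (-174/343)·((8/7) - 1)/((-174/343) - (-1)) = 218/169.
p(8/7) = -174/343, p(218/169) = 706614/4826809. z_4 = (218/169) - (706614/4826809)·((218/169) - (8/7))/((706614/4826809) - (-174/343)) = 1303035/1036622.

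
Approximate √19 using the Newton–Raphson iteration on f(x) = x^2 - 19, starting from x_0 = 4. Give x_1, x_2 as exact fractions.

f'(x) = 2x.
f(4) = -3, f'(4) = 8, so x_1 = 4 - (-3)/8 = 35/8.
f(35/8) = 9/64, f'(35/8) = 35/4, so x_2 = (35/8) - (9/64)/(35/4) = 2441/560.

x_1 = 35/8, x_2 = 2441/560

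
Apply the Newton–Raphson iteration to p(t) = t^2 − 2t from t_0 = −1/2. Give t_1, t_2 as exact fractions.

t_1 = −1/12, t_2 = −1/312

p'(t) = 2t − 2.
p(−1/2) = 5/4, p'(−1/2) = −3, so t_1 = (−1/2) − (5/4)/(−3) = −1/12.
p(−1/12) = 25/144, p'(−1/12) = −13/6, so t_2 = (−1/12) − (25/144)/(−13/6) = −1/312.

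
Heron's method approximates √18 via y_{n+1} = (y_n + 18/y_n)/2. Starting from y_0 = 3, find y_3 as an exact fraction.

577/136

y_1 = (3 + 18/3)/2 = 9/2.
y_2 = (9/2 + 18/(9/2))/2 = 17/4.
y_3 = (17/4 + 18/(17/4))/2 = 577/136.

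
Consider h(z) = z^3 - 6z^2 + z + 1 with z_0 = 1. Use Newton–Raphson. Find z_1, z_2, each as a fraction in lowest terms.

h'(z) = 3z^2 - 12z + 1.
h(1) = -3, h'(1) = -8, so z_1 = 1 - (-3)/(-8) = 5/8.
h(5/8) = -243/512, h'(5/8) = -341/64, so z_2 = (5/8) - (-243/512)/(-341/64) = 731/1364.

z_1 = 5/8, z_2 = 731/1364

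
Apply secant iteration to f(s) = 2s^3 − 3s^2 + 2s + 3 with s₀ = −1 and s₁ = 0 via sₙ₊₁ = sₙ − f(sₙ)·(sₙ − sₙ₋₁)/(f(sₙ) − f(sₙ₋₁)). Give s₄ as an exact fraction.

−3874479/6413089

f(−1) = −4, f(0) = 3. s₂ = 0 − 3·(0 − (−1))/(3 − (−4)) = −3/7.
f(0) = 3, f(−3/7) = 492/343. s₃ = (−3/7) − (492/343)·((−3/7) − 0)/((492/343) − 3) = −147/179.
f(−3/7) = 492/343, f(−147/179) = −10171116/5735339. s₄ = (−147/179) − (−10171116/5735339)·((−147/179) − (−3/7))/((−10171116/5735339) − (492/343)) = −3874479/6413089.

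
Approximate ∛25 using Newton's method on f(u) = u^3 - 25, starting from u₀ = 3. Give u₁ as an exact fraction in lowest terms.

f'(u) = 3u^2.
f(3) = 2, f'(3) = 27, so u₁ = 3 - 2/27 = 79/27.

79/27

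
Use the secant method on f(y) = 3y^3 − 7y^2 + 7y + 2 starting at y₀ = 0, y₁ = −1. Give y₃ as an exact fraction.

−62/351

f(0) = 2, f(−1) = −15. y₂ = (−1) − (−15)·((−1) − 0)/((−15) − 2) = −2/17.
f(−1) = −15, f(−2/17) = 5280/4913. y₃ = (−2/17) − (5280/4913)·((−2/17) − (−1))/((5280/4913) − (−15)) = −62/351.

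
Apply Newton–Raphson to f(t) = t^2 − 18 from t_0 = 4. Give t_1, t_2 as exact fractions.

f'(t) = 2t.
f(4) = −2, f'(4) = 8, so t_1 = 4 − (−2)/8 = 17/4.
f(17/4) = 1/16, f'(17/4) = 17/2, so t_2 = (17/4) − (1/16)/(17/2) = 577/136.

t_1 = 17/4, t_2 = 577/136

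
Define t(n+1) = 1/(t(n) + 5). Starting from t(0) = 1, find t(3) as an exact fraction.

31/161

t(1) = 1/(1 + 5) = 1/6.
t(2) = 1/(1/6 + 5) = 6/31.
t(3) = 1/(6/31 + 5) = 31/161.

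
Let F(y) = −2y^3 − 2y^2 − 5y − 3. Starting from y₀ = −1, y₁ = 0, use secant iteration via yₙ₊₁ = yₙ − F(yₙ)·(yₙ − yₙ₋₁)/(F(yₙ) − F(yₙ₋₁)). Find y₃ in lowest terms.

F(−1) = 2, F(0) = −3. y₂ = 0 − (−3)·(0 − (−1))/((−3) − 2) = −3/5.
F(0) = −3, F(−3/5) = −36/125. y₃ = (−3/5) − (−36/125)·((−3/5) − 0)/((−36/125) − (−3)) = −75/113.

−75/113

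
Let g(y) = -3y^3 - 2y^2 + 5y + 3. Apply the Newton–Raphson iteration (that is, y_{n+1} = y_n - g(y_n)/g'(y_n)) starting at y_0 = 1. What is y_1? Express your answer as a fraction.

11/8

g'(y) = -9y^2 - 4y + 5.
g(1) = 3, g'(1) = -8, so y_1 = 1 - 3/(-8) = 11/8.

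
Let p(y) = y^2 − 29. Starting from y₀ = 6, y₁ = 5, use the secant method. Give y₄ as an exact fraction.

p(6) = 7, p(5) = −4. y₂ = 5 − (−4)·(5 − 6)/((−4) − 7) = 59/11.
p(5) = −4, p(59/11) = −28/121. y₃ = (59/11) − (−28/121)·((59/11) − 5)/((−28/121) − (−4)) = 307/57.
p(59/11) = −28/121, p(307/57) = 28/3249. y₄ = (307/57) − (28/3249)·((307/57) − (59/11))/((28/3249) − (−28/121)) = 9074/1685.

9074/1685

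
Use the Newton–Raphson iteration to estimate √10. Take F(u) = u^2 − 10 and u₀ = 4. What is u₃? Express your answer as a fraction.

F'(u) = 2u.
F(4) = 6, F'(4) = 8, so u₁ = 4 − 6/8 = 13/4.
F(13/4) = 9/16, F'(13/4) = 13/2, so u₂ = (13/4) − (9/16)/(13/2) = 329/104.
F(329/104) = 81/10816, F'(329/104) = 329/52, so u₃ = (329/104) − (81/10816)/(329/52) = 216401/68432.

216401/68432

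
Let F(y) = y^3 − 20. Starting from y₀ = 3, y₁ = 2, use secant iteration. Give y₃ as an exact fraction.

1335/487

F(3) = 7, F(2) = −12. y₂ = 2 − (−12)·(2 − 3)/((−12) − 7) = 50/19.
F(2) = −12, F(50/19) = −12180/6859. y₃ = (50/19) − (−12180/6859)·((50/19) − 2)/((−12180/6859) − (−12)) = 1335/487.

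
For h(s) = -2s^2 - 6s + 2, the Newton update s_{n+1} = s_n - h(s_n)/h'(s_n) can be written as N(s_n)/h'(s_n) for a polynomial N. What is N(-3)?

-20

h'(s) = -4s - 6.
N(s) = s·h'(s) - h(s) = s·(-4s - 6) - (-2s^2 - 6s + 2) = -2s^2 - 2.
N(-3) = -20.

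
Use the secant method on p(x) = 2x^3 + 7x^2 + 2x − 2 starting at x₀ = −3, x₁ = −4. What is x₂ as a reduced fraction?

p(−3) = 1, p(−4) = −26. x₂ = (−4) − (−26)·((−4) − (−3))/((−26) − 1) = −82/27.

−82/27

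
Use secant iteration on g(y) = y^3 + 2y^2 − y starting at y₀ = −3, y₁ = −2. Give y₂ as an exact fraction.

−9/4

g(−3) = −6, g(−2) = 2. y₂ = (−2) − 2·((−2) − (−3))/(2 − (−6)) = −9/4.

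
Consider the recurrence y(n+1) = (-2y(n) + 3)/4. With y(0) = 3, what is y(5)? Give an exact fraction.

27/64

y(1) = (-2·3 + 3)/4 = -3/4.
y(2) = (-2·(-3/4) + 3)/4 = 9/8.
y(3) = (-2·(9/8) + 3)/4 = 3/16.
y(4) = (-2·(3/16) + 3)/4 = 21/32.
y(5) = (-2·(21/32) + 3)/4 = 27/64.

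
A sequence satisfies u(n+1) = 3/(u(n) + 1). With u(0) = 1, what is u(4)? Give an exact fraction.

33/26

u(1) = 3/(1 + 1) = 3/2.
u(2) = 3/(3/2 + 1) = 6/5.
u(3) = 3/(6/5 + 1) = 15/11.
u(4) = 3/(15/11 + 1) = 33/26.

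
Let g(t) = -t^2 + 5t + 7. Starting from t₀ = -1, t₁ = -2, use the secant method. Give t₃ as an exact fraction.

g(-1) = 1, g(-2) = -7. t₂ = (-2) - (-7)·((-2) - (-1))/((-7) - 1) = -9/8.
g(-2) = -7, g(-9/8) = 7/64. t₃ = (-9/8) - (7/64)·((-9/8) - (-2))/((7/64) - (-7)) = -74/65.

-74/65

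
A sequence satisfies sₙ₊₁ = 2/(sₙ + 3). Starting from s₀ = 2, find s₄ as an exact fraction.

s₁ = 2/(2 + 3) = 2/5.
s₂ = 2/(2/5 + 3) = 10/17.
s₃ = 2/(10/17 + 3) = 34/61.
s₄ = 2/(34/61 + 3) = 122/217.

122/217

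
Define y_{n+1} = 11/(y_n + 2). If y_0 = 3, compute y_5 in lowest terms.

y_1 = 11/(3 + 2) = 11/5.
y_2 = 11/(11/5 + 2) = 55/21.
y_3 = 11/(55/21 + 2) = 231/97.
y_4 = 11/(231/97 + 2) = 1067/425.
y_5 = 11/(1067/425 + 2) = 4675/1917.

4675/1917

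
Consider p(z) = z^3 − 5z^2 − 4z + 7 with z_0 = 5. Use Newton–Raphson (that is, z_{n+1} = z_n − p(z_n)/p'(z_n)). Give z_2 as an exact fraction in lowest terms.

p'(z) = 3z^2 − 10z − 4.
p(5) = −13, p'(5) = 21, so z_1 = 5 − (−13)/21 = 118/21.
p(118/21) = 37687/9261, p'(118/21) = 1692/49, so z_2 = (118/21) − (37687/9261)/(1692/49) = 1759217/319788.

1759217/319788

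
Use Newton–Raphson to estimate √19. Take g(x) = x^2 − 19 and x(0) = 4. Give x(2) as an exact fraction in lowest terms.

2441/560

g'(x) = 2x.
g(4) = −3, g'(4) = 8, so x(1) = 4 − (−3)/8 = 35/8.
g(35/8) = 9/64, g'(35/8) = 35/4, so x(2) = (35/8) − (9/64)/(35/4) = 2441/560.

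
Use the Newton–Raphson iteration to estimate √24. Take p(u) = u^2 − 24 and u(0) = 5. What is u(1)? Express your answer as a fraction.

p'(u) = 2u.
p(5) = 1, p'(5) = 10, so u(1) = 5 − 1/10 = 49/10.

49/10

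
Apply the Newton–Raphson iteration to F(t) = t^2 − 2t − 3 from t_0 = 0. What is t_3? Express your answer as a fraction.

F'(t) = 2t − 2.
F(0) = −3, F'(0) = −2, so t_1 = 0 − (−3)/(−2) = −3/2.
F(−3/2) = 9/4, F'(−3/2) = −5, so t_2 = (−3/2) − (9/4)/(−5) = −21/20.
F(−21/20) = 81/400, F'(−21/20) = −41/10, so t_3 = (−21/20) − (81/400)/(−41/10) = −1641/1640.

−1641/1640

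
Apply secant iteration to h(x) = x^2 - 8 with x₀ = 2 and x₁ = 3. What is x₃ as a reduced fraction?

h(2) = -4, h(3) = 1. x₂ = 3 - 1·(3 - 2)/(1 - (-4)) = 14/5.
h(3) = 1, h(14/5) = -4/25. x₃ = (14/5) - (-4/25)·((14/5) - 3)/((-4/25) - 1) = 82/29.

82/29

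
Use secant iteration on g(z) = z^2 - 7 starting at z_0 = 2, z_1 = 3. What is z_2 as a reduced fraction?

13/5

g(2) = -3, g(3) = 2. z_2 = 3 - 2·(3 - 2)/(2 - (-3)) = 13/5.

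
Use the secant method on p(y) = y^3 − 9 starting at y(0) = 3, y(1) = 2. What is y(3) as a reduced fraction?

p(3) = 18, p(2) = −1. y(2) = 2 − (−1)·(2 − 3)/((−1) − 18) = 39/19.
p(2) = −1, p(39/19) = −2412/6859. y(3) = (39/19) − (−2412/6859)·((39/19) − 2)/((−2412/6859) − (−1)) = 9255/4447.

9255/4447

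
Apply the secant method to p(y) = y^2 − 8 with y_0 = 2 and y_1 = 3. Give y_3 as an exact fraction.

82/29

p(2) = −4, p(3) = 1. y_2 = 3 − 1·(3 − 2)/(1 − (−4)) = 14/5.
p(3) = 1, p(14/5) = −4/25. y_3 = (14/5) − (−4/25)·((14/5) − 3)/((−4/25) − 1) = 82/29.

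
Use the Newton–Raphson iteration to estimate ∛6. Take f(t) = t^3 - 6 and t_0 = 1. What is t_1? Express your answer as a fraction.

f'(t) = 3t^2.
f(1) = -5, f'(1) = 3, so t_1 = 1 - (-5)/3 = 8/3.

8/3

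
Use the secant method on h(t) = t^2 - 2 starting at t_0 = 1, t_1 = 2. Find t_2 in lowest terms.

h(1) = -1, h(2) = 2. t_2 = 2 - 2·(2 - 1)/(2 - (-1)) = 4/3.

4/3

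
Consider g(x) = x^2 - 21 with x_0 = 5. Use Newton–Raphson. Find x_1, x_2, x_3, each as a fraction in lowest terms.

x_1 = 23/5, x_2 = 527/115, x_3 = 277727/60605

g'(x) = 2x.
g(5) = 4, g'(5) = 10, so x_1 = 5 - 4/10 = 23/5.
g(23/5) = 4/25, g'(23/5) = 46/5, so x_2 = (23/5) - (4/25)/(46/5) = 527/115.
g(527/115) = 4/13225, g'(527/115) = 1054/115, so x_3 = (527/115) - (4/13225)/(1054/115) = 277727/60605.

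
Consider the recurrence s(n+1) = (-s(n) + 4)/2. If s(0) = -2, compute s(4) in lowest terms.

9/8

s(1) = (-(-2) + 4)/2 = 3.
s(2) = (-3 + 4)/2 = 1/2.
s(3) = (-(1/2) + 4)/2 = 7/4.
s(4) = (-(7/4) + 4)/2 = 9/8.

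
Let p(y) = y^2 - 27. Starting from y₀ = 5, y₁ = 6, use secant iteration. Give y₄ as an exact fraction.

p(5) = -2, p(6) = 9. y₂ = 6 - 9·(6 - 5)/(9 - (-2)) = 57/11.
p(6) = 9, p(57/11) = -18/121. y₃ = (57/11) - (-18/121)·((57/11) - 6)/((-18/121) - 9) = 213/41.
p(57/11) = -18/121, p(213/41) = -18/1681. y₄ = (213/41) - (-18/1681)·((213/41) - (57/11))/((-18/1681) - (-18/121)) = 1351/260.

1351/260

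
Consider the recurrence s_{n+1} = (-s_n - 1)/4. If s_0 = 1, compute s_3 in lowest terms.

-7/32

s_1 = (-1 - 1)/4 = -1/2.
s_2 = (-(-1/2) - 1)/4 = -1/8.
s_3 = (-(-1/8) - 1)/4 = -7/32.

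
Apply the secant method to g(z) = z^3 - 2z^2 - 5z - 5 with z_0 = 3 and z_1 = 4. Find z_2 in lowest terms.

65/18

g(3) = -11, g(4) = 7. z_2 = 4 - 7·(4 - 3)/(7 - (-11)) = 65/18.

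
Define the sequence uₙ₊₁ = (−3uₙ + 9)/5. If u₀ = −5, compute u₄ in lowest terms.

u₁ = (−3·(−5) + 9)/5 = 24/5.
u₂ = (−3·(24/5) + 9)/5 = −27/25.
u₃ = (−3·(−27/25) + 9)/5 = 306/125.
u₄ = (−3·(306/125) + 9)/5 = 207/625.

207/625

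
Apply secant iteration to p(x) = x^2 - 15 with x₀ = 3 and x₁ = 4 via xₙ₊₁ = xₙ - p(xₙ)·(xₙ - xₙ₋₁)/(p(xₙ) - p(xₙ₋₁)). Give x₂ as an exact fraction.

27/7

p(3) = -6, p(4) = 1. x₂ = 4 - 1·(4 - 3)/(1 - (-6)) = 27/7.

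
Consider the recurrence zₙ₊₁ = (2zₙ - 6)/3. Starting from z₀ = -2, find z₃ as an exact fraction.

z₁ = (2·(-2) - 6)/3 = -10/3.
z₂ = (2·(-10/3) - 6)/3 = -38/9.
z₃ = (2·(-38/9) - 6)/3 = -130/27.

-130/27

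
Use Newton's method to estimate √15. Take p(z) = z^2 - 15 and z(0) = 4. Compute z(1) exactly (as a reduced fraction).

p'(z) = 2z.
p(4) = 1, p'(4) = 8, so z(1) = 4 - 1/8 = 31/8.

31/8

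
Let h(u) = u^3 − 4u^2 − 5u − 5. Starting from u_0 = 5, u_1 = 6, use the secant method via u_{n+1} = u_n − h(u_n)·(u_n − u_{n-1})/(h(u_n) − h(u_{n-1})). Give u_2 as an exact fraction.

h(5) = −5, h(6) = 37. u_2 = 6 − 37·(6 − 5)/(37 − (−5)) = 215/42.

215/42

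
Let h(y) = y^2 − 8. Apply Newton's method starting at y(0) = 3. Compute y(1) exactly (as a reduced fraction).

h'(y) = 2y.
h(3) = 1, h'(3) = 6, so y(1) = 3 − 1/6 = 17/6.

17/6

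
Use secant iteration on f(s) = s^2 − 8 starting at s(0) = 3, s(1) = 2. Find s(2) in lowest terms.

f(3) = 1, f(2) = −4. s(2) = 2 − (−4)·(2 − 3)/((−4) − 1) = 14/5.

14/5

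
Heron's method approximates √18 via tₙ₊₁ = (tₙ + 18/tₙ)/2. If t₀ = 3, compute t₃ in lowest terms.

577/136

t₁ = (3 + 18/3)/2 = 9/2.
t₂ = (9/2 + 18/(9/2))/2 = 17/4.
t₃ = (17/4 + 18/(17/4))/2 = 577/136.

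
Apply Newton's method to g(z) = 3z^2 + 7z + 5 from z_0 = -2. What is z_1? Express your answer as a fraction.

g'(z) = 6z + 7.
g(-2) = 3, g'(-2) = -5, so z_1 = (-2) - 3/(-5) = -7/5.

-7/5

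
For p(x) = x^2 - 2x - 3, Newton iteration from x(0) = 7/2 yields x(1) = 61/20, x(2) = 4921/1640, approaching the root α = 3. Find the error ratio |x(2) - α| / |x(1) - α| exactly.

x(1) - α = 61/20 - 3 = 1/20, so |x(1) - α| = 1/20.
x(2) - α = 4921/1640 - 3 = 1/1640, so |x(2) - α| = 1/1640.
Ratio = (1/1640) / (1/20) = 1/82.

1/82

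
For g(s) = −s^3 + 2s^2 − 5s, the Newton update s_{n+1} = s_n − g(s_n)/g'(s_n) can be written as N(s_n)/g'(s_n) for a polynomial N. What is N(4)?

−96

g'(s) = −3s^2 + 4s − 5.
N(s) = s·g'(s) − g(s) = s·(−3s^2 + 4s − 5) − (−s^3 + 2s^2 − 5s) = −2s^3 + 2s^2.
N(4) = −96.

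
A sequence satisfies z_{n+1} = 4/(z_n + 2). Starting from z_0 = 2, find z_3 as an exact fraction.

z_1 = 4/(2 + 2) = 1.
z_2 = 4/(1 + 2) = 4/3.
z_3 = 4/(4/3 + 2) = 6/5.

6/5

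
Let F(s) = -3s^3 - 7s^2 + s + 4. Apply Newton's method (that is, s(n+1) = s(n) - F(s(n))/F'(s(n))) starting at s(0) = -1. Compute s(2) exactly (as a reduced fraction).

-194/231

F'(s) = -9s^2 - 14s + 1.
F(-1) = -1, F'(-1) = 6, so s(1) = (-1) - (-1)/6 = -5/6.
F(-5/6) = 1/24, F'(-5/6) = 77/12, so s(2) = (-5/6) - (1/24)/(77/12) = -194/231.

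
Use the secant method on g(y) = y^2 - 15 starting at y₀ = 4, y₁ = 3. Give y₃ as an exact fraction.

g(4) = 1, g(3) = -6. y₂ = 3 - (-6)·(3 - 4)/((-6) - 1) = 27/7.
g(3) = -6, g(27/7) = -6/49. y₃ = (27/7) - (-6/49)·((27/7) - 3)/((-6/49) - (-6)) = 31/8.

31/8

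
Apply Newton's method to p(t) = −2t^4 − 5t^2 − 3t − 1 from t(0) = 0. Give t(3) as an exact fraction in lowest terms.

120979/877863

p'(t) = −8t^3 − 10t − 3.
p(0) = −1, p'(0) = −3, so t(1) = 0 − (−1)/(−3) = −1/3.
p(−1/3) = −47/81, p'(−1/3) = 17/27, so t(2) = (−1/3) − (−47/81)/(17/27) = 10/17.
p(10/17) = −395411/83521, p'(10/17) = −51639/4913, so t(3) = (10/17) − (−395411/83521)/(−51639/4913) = 120979/877863.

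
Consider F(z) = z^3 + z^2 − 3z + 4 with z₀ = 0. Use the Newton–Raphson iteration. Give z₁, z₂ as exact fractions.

F'(z) = 3z^2 + 2z − 3.
F(0) = 4, F'(0) = −3, so z₁ = 0 − 4/(−3) = 4/3.
F(4/3) = 112/27, F'(4/3) = 5, so z₂ = (4/3) − (112/27)/5 = 68/135.

z₁ = 4/3, z₂ = 68/135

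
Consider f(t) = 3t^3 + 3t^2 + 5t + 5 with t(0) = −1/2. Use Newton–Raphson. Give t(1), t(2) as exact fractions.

t(1) = −20/17, t(2) = −10433/10217

f'(t) = 9t^2 + 6t + 5.
f(−1/2) = 23/8, f'(−1/2) = 17/4, so t(1) = (−1/2) − (23/8)/(17/4) = −20/17.
f(−20/17) = −7935/4913, f'(−20/17) = 3005/289, so t(2) = (−20/17) − (−7935/4913)/(3005/289) = −10433/10217.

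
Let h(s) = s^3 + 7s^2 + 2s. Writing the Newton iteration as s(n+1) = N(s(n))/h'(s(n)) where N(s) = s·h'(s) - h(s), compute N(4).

240

h'(s) = 3s^2 + 14s + 2.
N(s) = s·h'(s) - h(s) = s·(3s^2 + 14s + 2) - (s^3 + 7s^2 + 2s) = 2s^3 + 7s^2.
N(4) = 240.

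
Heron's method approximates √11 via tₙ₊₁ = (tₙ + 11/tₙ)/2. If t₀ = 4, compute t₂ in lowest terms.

1433/432

t₁ = (4 + 11/4)/2 = 27/8.
t₂ = (27/8 + 11/(27/8))/2 = 1433/432.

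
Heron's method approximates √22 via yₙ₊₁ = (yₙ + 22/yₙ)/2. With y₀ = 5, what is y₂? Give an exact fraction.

y₁ = (5 + 22/5)/2 = 47/10.
y₂ = (47/10 + 22/(47/10))/2 = 4409/940.

4409/940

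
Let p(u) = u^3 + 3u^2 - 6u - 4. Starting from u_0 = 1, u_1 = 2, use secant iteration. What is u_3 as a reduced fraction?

p(1) = -6, p(2) = 4. u_2 = 2 - 4·(2 - 1)/(4 - (-6)) = 8/5.
p(2) = 4, p(8/5) = -228/125. u_3 = (8/5) - (-228/125)·((8/5) - 2)/((-228/125) - 4) = 157/91.

157/91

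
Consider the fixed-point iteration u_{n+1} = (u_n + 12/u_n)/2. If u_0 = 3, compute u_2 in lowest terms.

u_1 = (3 + 12/3)/2 = 7/2.
u_2 = (7/2 + 12/(7/2))/2 = 97/28.

97/28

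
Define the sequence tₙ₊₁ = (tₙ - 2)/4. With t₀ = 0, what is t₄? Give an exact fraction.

t₁ = (0 - 2)/4 = -1/2.
t₂ = ((-1/2) - 2)/4 = -5/8.
t₃ = ((-5/8) - 2)/4 = -21/32.
t₄ = ((-21/32) - 2)/4 = -85/128.

-85/128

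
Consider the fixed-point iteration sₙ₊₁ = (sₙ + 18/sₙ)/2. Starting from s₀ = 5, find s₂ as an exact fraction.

3649/860

s₁ = (5 + 18/5)/2 = 43/10.
s₂ = (43/10 + 18/(43/10))/2 = 3649/860.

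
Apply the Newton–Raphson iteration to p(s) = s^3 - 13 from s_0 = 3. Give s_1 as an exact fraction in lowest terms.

p'(s) = 3s^2.
p(3) = 14, p'(3) = 27, so s_1 = 3 - 14/27 = 67/27.

67/27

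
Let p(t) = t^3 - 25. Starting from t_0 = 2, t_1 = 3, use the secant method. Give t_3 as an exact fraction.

27505/9409

p(2) = -17, p(3) = 2. t_2 = 3 - 2·(3 - 2)/(2 - (-17)) = 55/19.
p(3) = 2, p(55/19) = -5100/6859. t_3 = (55/19) - (-5100/6859)·((55/19) - 3)/((-5100/6859) - 2) = 27505/9409.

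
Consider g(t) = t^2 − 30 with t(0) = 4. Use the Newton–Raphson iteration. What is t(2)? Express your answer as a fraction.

1009/184

g'(t) = 2t.
g(4) = −14, g'(4) = 8, so t(1) = 4 − (−14)/8 = 23/4.
g(23/4) = 49/16, g'(23/4) = 23/2, so t(2) = (23/4) − (49/16)/(23/2) = 1009/184.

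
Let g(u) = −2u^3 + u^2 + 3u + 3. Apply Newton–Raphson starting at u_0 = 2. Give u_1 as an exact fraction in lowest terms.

31/17

g'(u) = −6u^2 + 2u + 3.
g(2) = −3, g'(2) = −17, so u_1 = 2 − (−3)/(−17) = 31/17.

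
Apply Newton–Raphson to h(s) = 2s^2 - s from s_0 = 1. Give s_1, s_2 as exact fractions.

s_1 = 2/3, s_2 = 8/15

h'(s) = 4s - 1.
h(1) = 1, h'(1) = 3, so s_1 = 1 - 1/3 = 2/3.
h(2/3) = 2/9, h'(2/3) = 5/3, so s_2 = (2/3) - (2/9)/(5/3) = 8/15.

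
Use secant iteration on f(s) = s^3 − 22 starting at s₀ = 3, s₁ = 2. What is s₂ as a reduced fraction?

52/19

f(3) = 5, f(2) = −14. s₂ = 2 − (−14)·(2 − 3)/((−14) − 5) = 52/19.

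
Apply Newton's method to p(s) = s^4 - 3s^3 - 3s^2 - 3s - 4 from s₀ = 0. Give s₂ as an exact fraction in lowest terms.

-604/553

p'(s) = 4s^3 - 9s^2 - 6s - 3.
p(0) = -4, p'(0) = -3, so s₁ = 0 - (-4)/(-3) = -4/3.
p(-4/3) = 400/81, p'(-4/3) = -553/27, so s₂ = (-4/3) - (400/81)/(-553/27) = -604/553.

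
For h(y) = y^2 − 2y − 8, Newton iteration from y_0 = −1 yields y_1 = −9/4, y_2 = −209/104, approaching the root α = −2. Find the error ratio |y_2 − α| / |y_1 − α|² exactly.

2/13

y_1 − α = −9/4 − (−2) = −9/4 + 2 = −1/4, so |y_1 − α| = 1/4.
y_2 − α = −209/104 − (−2) = −209/104 + 2 = −1/104, so |y_2 − α| = 1/104.
|y_1 − α|² = 1/16.
Ratio = (1/104) / (1/16) = 2/13.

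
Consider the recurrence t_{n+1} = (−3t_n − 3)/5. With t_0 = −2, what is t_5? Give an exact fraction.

−777/3125

t_1 = (−3·(−2) − 3)/5 = 3/5.
t_2 = (−3·(3/5) − 3)/5 = −24/25.
t_3 = (−3·(−24/25) − 3)/5 = −3/125.
t_4 = (−3·(−3/125) − 3)/5 = −366/625.
t_5 = (−3·(−366/625) − 3)/5 = −777/3125.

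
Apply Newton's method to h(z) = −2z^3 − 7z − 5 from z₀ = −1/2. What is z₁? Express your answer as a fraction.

h'(z) = −6z^2 − 7.
h(−1/2) = −5/4, h'(−1/2) = −17/2, so z₁ = (−1/2) − (−5/4)/(−17/2) = −11/17.

−11/17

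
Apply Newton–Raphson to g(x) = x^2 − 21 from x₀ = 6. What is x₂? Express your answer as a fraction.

697/152

g'(x) = 2x.
g(6) = 15, g'(6) = 12, so x₁ = 6 − 15/12 = 19/4.
g(19/4) = 25/16, g'(19/4) = 19/2, so x₂ = (19/4) − (25/16)/(19/2) = 697/152.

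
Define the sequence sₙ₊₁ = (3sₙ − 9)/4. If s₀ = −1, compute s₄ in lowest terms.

s₁ = (3·(−1) − 9)/4 = −3.
s₂ = (3·(−3) − 9)/4 = −9/2.
s₃ = (3·(−9/2) − 9)/4 = −45/8.
s₄ = (3·(−45/8) − 9)/4 = −207/32.

−207/32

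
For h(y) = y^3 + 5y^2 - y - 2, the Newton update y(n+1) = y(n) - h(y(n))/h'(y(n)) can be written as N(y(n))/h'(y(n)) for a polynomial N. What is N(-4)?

h'(y) = 3y^2 + 10y - 1.
N(y) = y·h'(y) - h(y) = y·(3y^2 + 10y - 1) - (y^3 + 5y^2 - y - 2) = 2y^3 + 5y^2 + 2.
N(-4) = -46.

-46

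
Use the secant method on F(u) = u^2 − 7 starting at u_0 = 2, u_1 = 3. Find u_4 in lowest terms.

971/367

F(2) = −3, F(3) = 2. u_2 = 3 − 2·(3 − 2)/(2 − (−3)) = 13/5.
F(3) = 2, F(13/5) = −6/25. u_3 = (13/5) − (−6/25)·((13/5) − 3)/((−6/25) − 2) = 37/14.
F(13/5) = −6/25, F(37/14) = −3/196. u_4 = (37/14) − (−3/196)·((37/14) − (13/5))/((−3/196) − (−6/25)) = 971/367.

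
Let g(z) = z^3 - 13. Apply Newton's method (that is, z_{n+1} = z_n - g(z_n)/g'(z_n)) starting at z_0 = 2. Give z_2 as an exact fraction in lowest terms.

35621/15138

g'(z) = 3z^2.
g(2) = -5, g'(2) = 12, so z_1 = 2 - (-5)/12 = 29/12.
g(29/12) = 1925/1728, g'(29/12) = 841/48, so z_2 = (29/12) - (1925/1728)/(841/48) = 35621/15138.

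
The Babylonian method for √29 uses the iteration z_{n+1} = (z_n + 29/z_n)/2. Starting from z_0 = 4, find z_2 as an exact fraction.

3881/720

z_1 = (4 + 29/4)/2 = 45/8.
z_2 = (45/8 + 29/(45/8))/2 = 3881/720.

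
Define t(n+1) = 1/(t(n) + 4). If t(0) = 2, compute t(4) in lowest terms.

106/449

t(1) = 1/(2 + 4) = 1/6.
t(2) = 1/(1/6 + 4) = 6/25.
t(3) = 1/(6/25 + 4) = 25/106.
t(4) = 1/(25/106 + 4) = 106/449.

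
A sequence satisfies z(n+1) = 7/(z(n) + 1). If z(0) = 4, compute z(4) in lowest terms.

329/131

z(1) = 7/(4 + 1) = 7/5.
z(2) = 7/(7/5 + 1) = 35/12.
z(3) = 7/(35/12 + 1) = 84/47.
z(4) = 7/(84/47 + 1) = 329/131.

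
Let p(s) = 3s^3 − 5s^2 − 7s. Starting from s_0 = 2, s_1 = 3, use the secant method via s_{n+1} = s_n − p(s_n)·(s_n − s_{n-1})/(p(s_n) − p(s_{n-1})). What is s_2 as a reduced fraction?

12/5

p(2) = −10, p(3) = 15. s_2 = 3 − 15·(3 − 2)/(15 − (−10)) = 12/5.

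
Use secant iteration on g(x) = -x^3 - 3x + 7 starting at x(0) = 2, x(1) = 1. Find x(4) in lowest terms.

65530411/46637011

g(2) = -7, g(1) = 3. x(2) = 1 - 3·(1 - 2)/(3 - (-7)) = 13/10.
g(1) = 3, g(13/10) = 903/1000. x(3) = (13/10) - (903/1000)·((13/10) - 1)/((903/1000) - 3) = 333/233.
g(13/10) = 903/1000, g(333/233) = -2615389/12649337. x(4) = (333/233) - (-2615389/12649337)·((333/233) - (13/10))/((-2615389/12649337) - (903/1000)) = 65530411/46637011.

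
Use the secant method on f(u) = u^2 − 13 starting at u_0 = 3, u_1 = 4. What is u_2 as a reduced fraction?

25/7

f(3) = −4, f(4) = 3. u_2 = 4 − 3·(4 − 3)/(3 − (−4)) = 25/7.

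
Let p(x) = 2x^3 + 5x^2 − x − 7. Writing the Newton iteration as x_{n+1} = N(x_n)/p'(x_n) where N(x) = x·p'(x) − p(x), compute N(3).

160

p'(x) = 6x^2 + 10x − 1.
N(x) = x·p'(x) − p(x) = x·(6x^2 + 10x − 1) − (2x^3 + 5x^2 − x − 7) = 4x^3 + 5x^2 + 7.
N(3) = 160.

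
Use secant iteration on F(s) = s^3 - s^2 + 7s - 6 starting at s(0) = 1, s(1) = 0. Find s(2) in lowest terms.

6/7

F(1) = 1, F(0) = -6. s(2) = 0 - (-6)·(0 - 1)/((-6) - 1) = 6/7.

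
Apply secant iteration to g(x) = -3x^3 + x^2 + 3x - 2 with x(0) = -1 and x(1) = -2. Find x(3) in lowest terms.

g(-1) = -1, g(-2) = 20. x(2) = (-2) - 20·((-2) - (-1))/(20 - (-1)) = -22/21.
g(-2) = 20, g(-22/21) = -1840/3087. x(3) = (-22/21) - (-1840/3087)·((-22/21) - (-2))/((-1840/3087) - 20) = -3418/3179.

-3418/3179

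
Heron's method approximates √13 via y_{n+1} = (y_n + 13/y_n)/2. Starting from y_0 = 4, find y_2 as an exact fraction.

y_1 = (4 + 13/4)/2 = 29/8.
y_2 = (29/8 + 13/(29/8))/2 = 1673/464.

1673/464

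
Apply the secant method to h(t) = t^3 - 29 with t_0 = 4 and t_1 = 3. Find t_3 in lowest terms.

115637/37633

h(4) = 35, h(3) = -2. t_2 = 3 - (-2)·(3 - 4)/((-2) - 35) = 113/37.
h(3) = -2, h(113/37) = -26040/50653. t_3 = (113/37) - (-26040/50653)·((113/37) - 3)/((-26040/50653) - (-2)) = 115637/37633.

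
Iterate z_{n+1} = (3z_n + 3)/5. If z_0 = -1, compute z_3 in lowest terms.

z_1 = (3·(-1) + 3)/5 = 0.
z_2 = (3·0 + 3)/5 = 3/5.
z_3 = (3·(3/5) + 3)/5 = 24/25.

24/25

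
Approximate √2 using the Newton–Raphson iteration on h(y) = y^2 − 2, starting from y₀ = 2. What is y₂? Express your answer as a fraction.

h'(y) = 2y.
h(2) = 2, h'(2) = 4, so y₁ = 2 − 2/4 = 3/2.
h(3/2) = 1/4, h'(3/2) = 3, so y₂ = (3/2) − (1/4)/3 = 17/12.

17/12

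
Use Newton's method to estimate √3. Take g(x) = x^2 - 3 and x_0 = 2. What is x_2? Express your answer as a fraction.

g'(x) = 2x.
g(2) = 1, g'(2) = 4, so x_1 = 2 - 1/4 = 7/4.
g(7/4) = 1/16, g'(7/4) = 7/2, so x_2 = (7/4) - (1/16)/(7/2) = 97/56.

97/56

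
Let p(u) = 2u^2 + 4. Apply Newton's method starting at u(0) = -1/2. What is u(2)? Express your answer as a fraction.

17/56

p'(u) = 4u.
p(-1/2) = 9/2, p'(-1/2) = -2, so u(1) = (-1/2) - (9/2)/(-2) = 7/4.
p(7/4) = 81/8, p'(7/4) = 7, so u(2) = (7/4) - (81/8)/7 = 17/56.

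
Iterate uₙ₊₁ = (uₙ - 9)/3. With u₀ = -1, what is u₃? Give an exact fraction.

u₁ = ((-1) - 9)/3 = -10/3.
u₂ = ((-10/3) - 9)/3 = -37/9.
u₃ = ((-37/9) - 9)/3 = -118/27.

-118/27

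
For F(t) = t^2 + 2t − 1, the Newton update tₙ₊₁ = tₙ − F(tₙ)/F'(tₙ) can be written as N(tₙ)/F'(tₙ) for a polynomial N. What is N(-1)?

2

F'(t) = 2t + 2.
N(t) = t·F'(t) − F(t) = t·(2t + 2) − (t^2 + 2t − 1) = t^2 + 1.
N(-1) = 2.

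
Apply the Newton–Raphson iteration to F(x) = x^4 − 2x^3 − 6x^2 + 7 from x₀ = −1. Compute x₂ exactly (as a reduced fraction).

F'(x) = 4x^3 − 6x^2 − 12x.
F(−1) = 4, F'(−1) = 2, so x₁ = (−1) − 4/2 = −3.
F(−3) = 88, F'(−3) = −126, so x₂ = (−3) − 88/(−126) = −145/63.

−145/63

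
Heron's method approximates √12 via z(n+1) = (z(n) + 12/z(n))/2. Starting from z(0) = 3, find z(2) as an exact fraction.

z(1) = (3 + 12/3)/2 = 7/2.
z(2) = (7/2 + 12/(7/2))/2 = 97/28.

97/28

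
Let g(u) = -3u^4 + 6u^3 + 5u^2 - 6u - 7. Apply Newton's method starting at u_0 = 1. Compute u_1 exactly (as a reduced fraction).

3/2

g'(u) = -12u^3 + 18u^2 + 10u - 6.
g(1) = -5, g'(1) = 10, so u_1 = 1 - (-5)/10 = 3/2.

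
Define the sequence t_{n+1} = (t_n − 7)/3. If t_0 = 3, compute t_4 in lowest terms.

t_1 = (3 − 7)/3 = −4/3.
t_2 = ((−4/3) − 7)/3 = −25/9.
t_3 = ((−25/9) − 7)/3 = −88/27.
t_4 = ((−88/27) − 7)/3 = −277/81.

−277/81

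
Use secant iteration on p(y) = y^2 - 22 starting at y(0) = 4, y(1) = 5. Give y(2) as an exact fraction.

p(4) = -6, p(5) = 3. y(2) = 5 - 3·(5 - 4)/(3 - (-6)) = 14/3.

14/3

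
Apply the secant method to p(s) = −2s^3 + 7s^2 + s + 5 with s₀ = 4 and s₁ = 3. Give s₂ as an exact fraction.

89/24

p(4) = −7, p(3) = 17. s₂ = 3 − 17·(3 − 4)/(17 − (−7)) = 89/24.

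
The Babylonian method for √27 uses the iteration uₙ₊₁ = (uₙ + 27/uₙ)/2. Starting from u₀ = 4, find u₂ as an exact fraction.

u₁ = (4 + 27/4)/2 = 43/8.
u₂ = (43/8 + 27/(43/8))/2 = 3577/688.

3577/688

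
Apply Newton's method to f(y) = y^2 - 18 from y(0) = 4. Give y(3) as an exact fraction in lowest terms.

665857/156944

f'(y) = 2y.
f(4) = -2, f'(4) = 8, so y(1) = 4 - (-2)/8 = 17/4.
f(17/4) = 1/16, f'(17/4) = 17/2, so y(2) = (17/4) - (1/16)/(17/2) = 577/136.
f(577/136) = 1/18496, f'(577/136) = 577/68, so y(3) = (577/136) - (1/18496)/(577/68) = 665857/156944.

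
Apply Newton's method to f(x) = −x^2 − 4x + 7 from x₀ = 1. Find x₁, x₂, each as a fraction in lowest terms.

x₁ = 4/3, x₂ = 79/60

f'(x) = −2x − 4.
f(1) = 2, f'(1) = −6, so x₁ = 1 − 2/(−6) = 4/3.
f(4/3) = −1/9, f'(4/3) = −20/3, so x₂ = (4/3) − (−1/9)/(−20/3) = 79/60.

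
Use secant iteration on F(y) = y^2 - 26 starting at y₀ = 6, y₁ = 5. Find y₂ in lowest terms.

56/11

F(6) = 10, F(5) = -1. y₂ = 5 - (-1)·(5 - 6)/((-1) - 10) = 56/11.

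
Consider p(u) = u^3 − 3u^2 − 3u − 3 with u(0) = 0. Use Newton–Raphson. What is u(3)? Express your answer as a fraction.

p'(u) = 3u^2 − 6u − 3.
p(0) = −3, p'(0) = −3, so u(1) = 0 − (−3)/(−3) = −1.
p(−1) = −4, p'(−1) = 6, so u(2) = (−1) − (−4)/6 = −1/3.
p(−1/3) = −64/27, p'(−1/3) = −2/3, so u(3) = (−1/3) − (−64/27)/(−2/3) = −35/9.

−35/9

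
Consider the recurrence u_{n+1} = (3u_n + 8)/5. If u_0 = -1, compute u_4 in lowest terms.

419/125

u_1 = (3·(-1) + 8)/5 = 1.
u_2 = (3·1 + 8)/5 = 11/5.
u_3 = (3·(11/5) + 8)/5 = 73/25.
u_4 = (3·(73/25) + 8)/5 = 419/125.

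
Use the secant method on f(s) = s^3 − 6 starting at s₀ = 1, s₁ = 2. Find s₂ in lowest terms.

f(1) = −5, f(2) = 2. s₂ = 2 − 2·(2 − 1)/(2 − (−5)) = 12/7.

12/7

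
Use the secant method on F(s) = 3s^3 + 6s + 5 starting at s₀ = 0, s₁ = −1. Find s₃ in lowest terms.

−205/313

F(0) = 5, F(−1) = −4. s₂ = (−1) − (−4)·((−1) − 0)/((−4) − 5) = −5/9.
F(−1) = −4, F(−5/9) = 280/243. s₃ = (−5/9) − (280/243)·((−5/9) − (−1))/((280/243) − (−4)) = −205/313.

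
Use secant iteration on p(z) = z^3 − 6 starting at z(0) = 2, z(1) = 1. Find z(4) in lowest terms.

11044753/6091098

p(2) = 2, p(1) = −5. z(2) = 1 − (−5)·(1 − 2)/((−5) − 2) = 12/7.
p(1) = −5, p(12/7) = −330/343. z(3) = (12/7) − (−330/343)·((12/7) − 1)/((−330/343) − (−5)) = 522/277.
p(12/7) = −330/343, p(522/277) = 14713050/21253933. z(4) = (522/277) − (14713050/21253933)·((522/277) − (12/7))/((14713050/21253933) − (−330/343)) = 11044753/6091098.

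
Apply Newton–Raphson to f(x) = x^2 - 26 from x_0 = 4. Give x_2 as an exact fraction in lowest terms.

857/168

f'(x) = 2x.
f(4) = -10, f'(4) = 8, so x_1 = 4 - (-10)/8 = 21/4.
f(21/4) = 25/16, f'(21/4) = 21/2, so x_2 = (21/4) - (25/16)/(21/2) = 857/168.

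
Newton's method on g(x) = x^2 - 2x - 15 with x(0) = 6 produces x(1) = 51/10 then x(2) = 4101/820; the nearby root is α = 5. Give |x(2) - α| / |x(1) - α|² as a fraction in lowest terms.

5/41

x(1) - α = 51/10 - 5 = 1/10, so |x(1) - α| = 1/10.
x(2) - α = 4101/820 - 5 = 1/820, so |x(2) - α| = 1/820.
|x(1) - α|² = 1/100.
Ratio = (1/820) / (1/100) = 5/41.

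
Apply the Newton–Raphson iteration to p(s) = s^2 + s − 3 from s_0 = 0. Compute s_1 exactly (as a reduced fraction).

3

p'(s) = 2s + 1.
p(0) = −3, p'(0) = 1, so s_1 = 0 − (−3)/1 = 3.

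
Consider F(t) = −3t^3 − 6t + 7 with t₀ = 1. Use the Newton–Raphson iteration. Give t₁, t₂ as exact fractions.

t₁ = 13/15, t₂ = 12269/14355

F'(t) = −9t^2 − 6.
F(1) = −2, F'(1) = −15, so t₁ = 1 − (−2)/(−15) = 13/15.
F(13/15) = −172/1125, F'(13/15) = −319/25, so t₂ = (13/15) − (−172/1125)/(−319/25) = 12269/14355.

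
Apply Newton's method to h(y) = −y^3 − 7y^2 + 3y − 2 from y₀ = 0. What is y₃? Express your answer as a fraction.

h'(y) = −3y^2 − 14y + 3.
h(0) = −2, h'(0) = 3, so y₁ = 0 − (−2)/3 = 2/3.
h(2/3) = −92/27, h'(2/3) = −23/3, so y₂ = (2/3) − (−92/27)/(−23/3) = 2/9.
h(2/9) = −1232/729, h'(2/9) = −7/27, so y₃ = (2/9) − (−1232/729)/(−7/27) = −170/27.

−170/27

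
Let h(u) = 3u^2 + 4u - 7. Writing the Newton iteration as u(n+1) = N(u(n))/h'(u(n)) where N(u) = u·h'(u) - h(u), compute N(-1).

10

h'(u) = 6u + 4.
N(u) = u·h'(u) - h(u) = u·(6u + 4) - (3u^2 + 4u - 7) = 3u^2 + 7.
N(-1) = 10.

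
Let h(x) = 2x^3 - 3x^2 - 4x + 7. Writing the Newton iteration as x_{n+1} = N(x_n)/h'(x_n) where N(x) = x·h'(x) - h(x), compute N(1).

h'(x) = 6x^2 - 6x - 4.
N(x) = x·h'(x) - h(x) = x·(6x^2 - 6x - 4) - (2x^3 - 3x^2 - 4x + 7) = 4x^3 - 3x^2 - 7.
N(1) = -6.

-6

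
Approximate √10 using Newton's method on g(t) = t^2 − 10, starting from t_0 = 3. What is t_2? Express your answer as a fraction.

g'(t) = 2t.
g(3) = −1, g'(3) = 6, so t_1 = 3 − (−1)/6 = 19/6.
g(19/6) = 1/36, g'(19/6) = 19/3, so t_2 = (19/6) − (1/36)/(19/3) = 721/228.

721/228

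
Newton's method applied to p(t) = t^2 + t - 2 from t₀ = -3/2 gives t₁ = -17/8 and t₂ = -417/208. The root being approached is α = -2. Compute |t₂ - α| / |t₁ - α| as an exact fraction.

1/26

t₁ - α = -17/8 - (-2) = -17/8 + 2 = -1/8, so |t₁ - α| = 1/8.
t₂ - α = -417/208 - (-2) = -417/208 + 2 = -1/208, so |t₂ - α| = 1/208.
Ratio = (1/208) / (1/8) = 1/26.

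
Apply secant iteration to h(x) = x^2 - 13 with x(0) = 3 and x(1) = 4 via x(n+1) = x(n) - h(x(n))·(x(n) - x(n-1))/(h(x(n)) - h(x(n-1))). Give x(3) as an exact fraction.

191/53

h(3) = -4, h(4) = 3. x(2) = 4 - 3·(4 - 3)/(3 - (-4)) = 25/7.
h(4) = 3, h(25/7) = -12/49. x(3) = (25/7) - (-12/49)·((25/7) - 4)/((-12/49) - 3) = 191/53.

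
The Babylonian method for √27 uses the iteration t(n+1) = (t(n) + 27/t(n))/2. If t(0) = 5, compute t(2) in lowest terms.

t(1) = (5 + 27/5)/2 = 26/5.
t(2) = (26/5 + 27/(26/5))/2 = 1351/260.

1351/260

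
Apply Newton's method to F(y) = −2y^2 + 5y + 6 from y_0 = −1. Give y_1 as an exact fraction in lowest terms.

−8/9

F'(y) = −4y + 5.
F(−1) = −1, F'(−1) = 9, so y_1 = (−1) − (−1)/9 = −8/9.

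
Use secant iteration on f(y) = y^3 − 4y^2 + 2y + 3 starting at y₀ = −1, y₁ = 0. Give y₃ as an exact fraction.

−147/191

f(−1) = −4, f(0) = 3. y₂ = 0 − 3·(0 − (−1))/(3 − (−4)) = −3/7.
f(0) = 3, f(−3/7) = 456/343. y₃ = (−3/7) − (456/343)·((−3/7) − 0)/((456/343) − 3) = −147/191.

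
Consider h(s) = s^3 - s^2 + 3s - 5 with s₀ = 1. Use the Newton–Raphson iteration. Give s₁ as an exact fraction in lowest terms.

h'(s) = 3s^2 - 2s + 3.
h(1) = -2, h'(1) = 4, so s₁ = 1 - (-2)/4 = 3/2.

3/2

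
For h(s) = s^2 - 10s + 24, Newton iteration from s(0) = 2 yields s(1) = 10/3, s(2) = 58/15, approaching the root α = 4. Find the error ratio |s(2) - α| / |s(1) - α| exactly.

1/5

s(1) - α = 10/3 - 4 = -2/3, so |s(1) - α| = 2/3.
s(2) - α = 58/15 - 4 = -2/15, so |s(2) - α| = 2/15.
Ratio = (2/15) / (2/3) = 1/5.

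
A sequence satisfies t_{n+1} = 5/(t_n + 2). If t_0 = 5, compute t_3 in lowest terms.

t_1 = 5/(5 + 2) = 5/7.
t_2 = 5/(5/7 + 2) = 35/19.
t_3 = 5/(35/19 + 2) = 95/73.

95/73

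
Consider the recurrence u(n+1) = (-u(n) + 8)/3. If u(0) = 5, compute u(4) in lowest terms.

55/27

u(1) = (-5 + 8)/3 = 1.
u(2) = (-1 + 8)/3 = 7/3.
u(3) = (-(7/3) + 8)/3 = 17/9.
u(4) = (-(17/9) + 8)/3 = 55/27.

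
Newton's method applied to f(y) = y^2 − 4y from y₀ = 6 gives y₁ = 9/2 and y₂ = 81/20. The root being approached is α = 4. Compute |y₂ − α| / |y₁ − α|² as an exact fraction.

y₁ − α = 9/2 − 4 = 1/2, so |y₁ − α| = 1/2.
y₂ − α = 81/20 − 4 = 1/20, so |y₂ − α| = 1/20.
|y₁ − α|² = 1/4.
Ratio = (1/20) / (1/4) = 1/5.

1/5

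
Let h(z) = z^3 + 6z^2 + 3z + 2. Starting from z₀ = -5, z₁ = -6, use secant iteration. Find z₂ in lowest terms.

h(-5) = 12, h(-6) = -16. z₂ = (-6) - (-16)·((-6) - (-5))/((-16) - 12) = -38/7.

-38/7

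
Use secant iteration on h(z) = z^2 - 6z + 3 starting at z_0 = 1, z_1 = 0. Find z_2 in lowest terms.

3/5

h(1) = -2, h(0) = 3. z_2 = 0 - 3·(0 - 1)/(3 - (-2)) = 3/5.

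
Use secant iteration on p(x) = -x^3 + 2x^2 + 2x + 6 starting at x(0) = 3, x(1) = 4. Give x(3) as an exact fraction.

577/181

p(3) = 3, p(4) = -18. x(2) = 4 - (-18)·(4 - 3)/((-18) - 3) = 22/7.
p(4) = -18, p(22/7) = 342/343. x(3) = (22/7) - (342/343)·((22/7) - 4)/((342/343) - (-18)) = 577/181.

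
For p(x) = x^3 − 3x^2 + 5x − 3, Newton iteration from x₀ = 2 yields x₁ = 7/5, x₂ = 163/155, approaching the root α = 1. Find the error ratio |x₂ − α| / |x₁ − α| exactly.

4/31

x₁ − α = 7/5 − 1 = 2/5, so |x₁ − α| = 2/5.
x₂ − α = 163/155 − 1 = 8/155, so |x₂ − α| = 8/155.
Ratio = (8/155) / (2/5) = 4/31.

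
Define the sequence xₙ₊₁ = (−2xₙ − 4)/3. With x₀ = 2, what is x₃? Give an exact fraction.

x₁ = (−2·2 − 4)/3 = −8/3.
x₂ = (−2·(−8/3) − 4)/3 = 4/9.
x₃ = (−2·(4/9) − 4)/3 = −44/27.

−44/27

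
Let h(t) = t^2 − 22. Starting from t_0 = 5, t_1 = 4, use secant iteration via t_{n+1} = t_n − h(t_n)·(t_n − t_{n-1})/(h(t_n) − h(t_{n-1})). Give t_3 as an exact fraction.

h(5) = 3, h(4) = −6. t_2 = 4 − (−6)·(4 − 5)/((−6) − 3) = 14/3.
h(4) = −6, h(14/3) = −2/9. t_3 = (14/3) − (−2/9)·((14/3) − 4)/((−2/9) − (−6)) = 61/13.

61/13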